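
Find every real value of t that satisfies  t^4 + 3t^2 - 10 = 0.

Let u = t^2. The equation becomes u^2 + 3u - 10 = 0.
Factor: (u + 5)(u - 2) = 0, so u = -5 or u = 2.
t^2 = -5 < 0 has no real solution.
t^2 = 2 gives t = +/-sqrt(2) ~= +/-1.4142.

t = -1.4142 or t = 1.4142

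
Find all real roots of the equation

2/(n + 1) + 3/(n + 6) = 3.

n = -5.1387 or n = -0.1946

Multiply both sides by (n + 1)(n + 6):
2(n + 6) + 3(n + 1) = 3(n + 1)(n + 6).
Expand and collect terms: 3n² + 16n + 3 = 0.
By the quadratic formula, n = (-16 ± √220) / 6, so n ≈ -0.1946 or n ≈ -5.1387.
Neither value makes a denominator zero (n ≠ -1, n ≠ -6), so both are valid.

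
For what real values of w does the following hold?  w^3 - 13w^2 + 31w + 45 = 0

Possible rational roots are divisors of 45. Testing w = 5 gives 0, so (w - 5) is a factor.
Divide: w^3 - 13w^2 + 31w + 45 = (w - 5)(w^2 - 8w - 9).
Factor the quadratic: w = 9 or w = -1.

w = -1 or w = 5 or w = 9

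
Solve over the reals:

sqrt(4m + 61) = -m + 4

m = -3

Square both sides: 4m + 61 = (-m + 4)^2.
Expand and rearrange: m^2 - 12m - 45 = 0.
Solving gives m = 15 or m = -3.
Check each candidate in the original equation:
  m = 15: sqrt(121) = 11, while -m + 4 = -11 — extraneous.
  m = -3: sqrt(49) = 7, while -m + 4 = 7 — valid.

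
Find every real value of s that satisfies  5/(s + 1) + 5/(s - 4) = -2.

Multiply both sides by (s + 1)(s - 4):
5(s - 4) + 5(s + 1) = -2(s + 1)(s - 4).
Expand and collect terms: -2s^2 - 4s + 23 = 0.
By the quadratic formula, s = (4 +/- sqrt(200)) / -4, so s ~= -4.5355 or s ~= 2.5355.
Neither value makes a denominator zero (s != -1, s != 4), so both are valid.

s = -4.5355 or s = 2.5355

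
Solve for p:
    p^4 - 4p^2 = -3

p = -1.7321 or p = -1 or p = 1 or p = 1.7321

Let u = p^2. The equation becomes u^2 - 4u + 3 = 0.
Factor: (u - 1)(u - 3) = 0, so u = 1 or u = 3.
p^2 = 1 gives p = +/-1.
p^2 = 3 gives p = +/-sqrt(3) ~= +/-1.7321.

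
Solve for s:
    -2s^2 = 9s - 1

s = -4.6085 or s = 0.1085

Rearrange to standard form: -2s^2 - 9s + 1 = 0.
Discriminant: (-9)^2 - 4*(-2)*1 = 89.
Quadratic formula: s = (9 +/- sqrt(89)) / (-4).
So s = -sqrt(89)/4 - 9/4 ~= -4.6085 or s = -9/4 + sqrt(89)/4 ~= 0.1085.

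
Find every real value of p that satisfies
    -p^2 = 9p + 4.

Rearrange to standard form: -p^2 - 9p - 4 = 0.
Discriminant: (-9)^2 - 4*(-1)*(-4) = 65.
Quadratic formula: p = (9 +/- sqrt(65)) / (-2).
So p = -9/2 - sqrt(65)/2 ~= -8.5311 or p = -9/2 + sqrt(65)/2 ~= -0.4689.

p = -8.5311 or p = -0.4689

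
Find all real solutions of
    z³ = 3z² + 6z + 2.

Rearrange: z³ - 3z² - 6z - 2 = 0.
Possible rational roots are divisors of -2. Testing z = -1 gives 0, so (z + 1) is a factor.
Divide: z³ - 3z² - 6z - 2 = (z + 1)(z² - 4z - 2).
Apply the quadratic formula to z² - 4z - 2 = 0: z = (4 ± √24)/2, i.e. z ≈ 4.4495 or z ≈ -0.4495.

z = -1 or z = -0.4495 or z = 4.4495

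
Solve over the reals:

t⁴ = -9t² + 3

Let u = t². The equation becomes u² + 9u - 3 = 0.
By the quadratic formula, u = -9/2 + √(93)/2 or u = -√(93)/2 - 9/2.
t² = -9/2 + √(93)/2 gives t = ±√(-9/2 + √(93)/2) ≈ ±0.5673.
t² = -√(93)/2 - 9/2 < 0 has no real solution.

t = -0.5673 or t = 0.5673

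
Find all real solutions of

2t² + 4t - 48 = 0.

t = -6 or t = 4

Factor: 2(t - 4)(t + 6) = 0.
So t = 4 or t = -6.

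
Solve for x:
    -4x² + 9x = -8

x = -0.6821 or x = 2.9321

Rearrange to standard form: -4x² + 9x + 8 = 0.
Discriminant: (9)² − 4·(-4)·8 = 209.
Quadratic formula: x = (-9 ± √209) / (-8).
So x = 9/8 - √(209)/8 ≈ -0.6821 or x = 9/8 + √(209)/8 ≈ 2.9321.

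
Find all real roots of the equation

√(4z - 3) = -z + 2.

Square both sides: 4z - 3 = (-z + 2)².
Expand and rearrange: z² - 8z + 7 = 0.
Solving gives z = 7 or z = 1.
Check each candidate in the original equation:
  z = 7: √(25) = 5, while -z + 2 = -5 — extraneous.
  z = 1: √(1) = 1, while -z + 2 = 1 — valid.

z = 1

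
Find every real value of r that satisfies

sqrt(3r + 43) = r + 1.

Square both sides: 3r + 43 = (r + 1)^2.
Expand and rearrange: r^2 - r - 42 = 0.
Solving gives r = 7 or r = -6.
Check each candidate in the original equation:
  r = 7: sqrt(64) = 8, while r + 1 = 8 — valid.
  r = -6: sqrt(25) = 5, while r + 1 = -5 — extraneous.

r = 7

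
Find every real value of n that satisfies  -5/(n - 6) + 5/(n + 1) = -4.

Multiply both sides by (n - 6)(n + 1):
-5(n + 1) + 5(n - 6) = -4(n - 6)(n + 1).
Expand and collect terms: -4n² + 20n + 59 = 0.
By the quadratic formula, n = (-20 ± √1344) / -8, so n ≈ -2.0826 or n ≈ 7.0826.
Neither value makes a denominator zero (n ≠ 6, n ≠ -1), so both are valid.

n = -2.0826 or n = 7.0826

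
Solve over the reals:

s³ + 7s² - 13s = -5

s = -8.5826 or s = 0.5826 or s = 1

Rearrange: s³ + 7s² - 13s + 5 = 0.
Possible rational roots are divisors of 5. Testing s = 1 gives 0, so (s - 1) is a factor.
Divide: s³ + 7s² - 13s + 5 = (s - 1)(s² + 8s - 5).
Apply the quadratic formula to s² + 8s - 5 = 0: s = (-8 ± √84)/2, i.e. s ≈ 0.5826 or s ≈ -8.5826.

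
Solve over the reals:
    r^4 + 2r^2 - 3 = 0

Let u = r^2. The equation becomes u^2 + 2u - 3 = 0.
Factor: (u - 1)(u + 3) = 0, so u = 1 or u = -3.
r^2 = 1 gives r = +/-1.
r^2 = -3 < 0 has no real solution.

r = -1 or r = 1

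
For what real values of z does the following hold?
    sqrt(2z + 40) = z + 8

Square both sides: 2z + 40 = (z + 8)^2.
Expand and rearrange: z^2 + 14z + 24 = 0.
Solving gives z = -2 or z = -12.
Check each candidate in the original equation:
  z = -2: sqrt(36) = 6, while z + 8 = 6 — valid.
  z = -12: sqrt(16) = 4, while z + 8 = -4 — extraneous.

z = -2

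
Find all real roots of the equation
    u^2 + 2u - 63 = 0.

u = -9 or u = 7

Factor: (u + 9)(u - 7) = 0.
So u = -9 or u = 7.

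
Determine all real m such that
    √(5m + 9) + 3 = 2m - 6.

Isolate the radical: √(5m + 9) = 2m - 9.
Square both sides: 5m + 9 = (2m - 9)².
Expand and rearrange: 4m² - 41m + 72 = 0.
Solving gives m = 8 or m = 2.25.
Check each candidate in the original equation:
  m = 8: √(49) = 7, while 2m - 9 = 7 — valid.
  m = 2.25: √(20.25) = 4.5, while 2m - 9 = -4.5 — extraneous.

m = 8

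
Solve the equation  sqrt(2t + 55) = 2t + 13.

t = -3

Square both sides: 2t + 55 = (2t + 13)^2.
Expand and rearrange: 4t^2 + 50t + 114 = 0.
Solving gives t = -3 or t = -9.5.
Check each candidate in the original equation:
  t = -3: sqrt(49) = 7, while 2t + 13 = 7 — valid.
  t = -9.5: sqrt(36) = 6, while 2t + 13 = -6 — extraneous.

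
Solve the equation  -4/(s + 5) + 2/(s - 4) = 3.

Multiply both sides by (s + 5)(s - 4):
-4(s - 4) + 2(s + 5) = 3(s + 5)(s - 4).
Expand and collect terms: 3s^2 + 5s - 86 = 0.
By the quadratic formula, s = (-5 +/- sqrt(1057)) / 6, so s ~= 4.5853 or s ~= -6.2519.
Neither value makes a denominator zero (s != -5, s != 4), so both are valid.

s = -6.2519 or s = 4.5853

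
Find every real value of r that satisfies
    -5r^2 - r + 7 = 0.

Discriminant: (-1)^2 - 4*(-5)*7 = 141.
Quadratic formula: r = (1 +/- sqrt(141)) / (-10).
So r = -sqrt(141)/10 - 1/10 ~= -1.2874 or r = -1/10 + sqrt(141)/10 ~= 1.0874.

r = -1.2874 or r = 1.0874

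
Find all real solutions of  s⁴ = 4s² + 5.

Let u = s². The equation becomes u² - 4u - 5 = 0.
Factor: (u + 1)(u - 5) = 0, so u = -1 or u = 5.
s² = -1 < 0 has no real solution.
s² = 5 gives s = ±√(5) ≈ ±2.2361.

s = -2.2361 or s = 2.2361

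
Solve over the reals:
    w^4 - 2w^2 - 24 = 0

Let u = w^2. The equation becomes u^2 - 2u - 24 = 0.
Factor: (u - 6)(u + 4) = 0, so u = 6 or u = -4.
w^2 = 6 gives w = +/-sqrt(6) ~= +/-2.4495.
w^2 = -4 < 0 has no real solution.

w = -2.4495 or w = 2.4495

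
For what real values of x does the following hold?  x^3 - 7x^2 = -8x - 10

Rearrange: x^3 - 7x^2 + 8x + 10 = 0.
Possible rational roots are divisors of 10. Testing x = 5 gives 0, so (x - 5) is a factor.
Divide: x^3 - 7x^2 + 8x + 10 = (x - 5)(x^2 - 2x - 2).
Apply the quadratic formula to x^2 - 2x - 2 = 0: x = (2 +/- sqrt(12))/2, i.e. x ~= 2.7321 or x ~= -0.7321.

x = -0.7321 or x = 2.7321 or x = 5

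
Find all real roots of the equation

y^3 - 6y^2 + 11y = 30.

Rearrange: y^3 - 6y^2 + 11y - 30 = 0.
Possible rational roots are divisors of -30. Testing y = 5 gives 0, so (y - 5) is a factor.
Divide: y^3 - 6y^2 + 11y - 30 = (y - 5)(y^2 - y + 6).
The quadratic y^2 - y + 6 has discriminant -23 < 0, so no further real roots.

y = 5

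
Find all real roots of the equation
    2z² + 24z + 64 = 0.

Factor: 2(z + 8)(z + 4) = 0.
So z = -8 or z = -4.

z = -8 or z = -4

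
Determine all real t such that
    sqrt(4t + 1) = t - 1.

Square both sides: 4t + 1 = (t - 1)^2.
Expand and rearrange: t^2 - 6t = 0.
Solving gives t = 6 or t = 0.
Check each candidate in the original equation:
  t = 6: sqrt(25) = 5, while t - 1 = 5 — valid.
  t = 0: sqrt(1) = 1, while t - 1 = -1 — extraneous.

t = 6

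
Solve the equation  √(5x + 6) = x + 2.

Square both sides: 5x + 6 = (x + 2)².
Expand and rearrange: x² - x - 2 = 0.
Solving gives x = 2 or x = -1.
Check each candidate in the original equation:
  x = 2: √(16) = 4, while x + 2 = 4 — valid.
  x = -1: √(1) = 1, while x + 2 = 1 — valid.

x = -1 or x = 2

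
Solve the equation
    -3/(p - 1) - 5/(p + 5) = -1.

p = -2.3589 or p = 6.3589

Multiply both sides by (p - 1)(p + 5):
-3(p + 5) - 5(p - 1) = -(p - 1)(p + 5).
Expand and collect terms: -p^2 + 4p + 15 = 0.
By the quadratic formula, p = (-4 +/- sqrt(76)) / -2, so p ~= -2.3589 or p ~= 6.3589.
Neither value makes a denominator zero (p != 1, p != -5), so both are valid.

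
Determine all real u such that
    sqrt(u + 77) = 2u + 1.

u = 4

Square both sides: u + 77 = (2u + 1)^2.
Expand and rearrange: 4u^2 + 3u - 76 = 0.
Solving gives u = 4 or u = -4.75.
Check each candidate in the original equation:
  u = 4: sqrt(81) = 9, while 2u + 1 = 9 — valid.
  u = -4.75: sqrt(72.25) = 8.5, while 2u + 1 = -8.5 — extraneous.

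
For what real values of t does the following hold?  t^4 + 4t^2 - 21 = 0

t = -1.7321 or t = 1.7321

Let u = t^2. The equation becomes u^2 + 4u - 21 = 0.
Factor: (u + 7)(u - 3) = 0, so u = -7 or u = 3.
t^2 = -7 < 0 has no real solution.
t^2 = 3 gives t = +/-sqrt(3) ~= +/-1.7321.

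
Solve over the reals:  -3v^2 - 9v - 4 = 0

Discriminant: (-9)^2 - 4*(-3)*(-4) = 33.
Quadratic formula: v = (9 +/- sqrt(33)) / (-6).
So v = -3/2 - sqrt(33)/6 ~= -2.4574 or v = -3/2 + sqrt(33)/6 ~= -0.5426.

v = -2.4574 or v = -0.5426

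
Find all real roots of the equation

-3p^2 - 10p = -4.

Rearrange to standard form: -3p^2 - 10p + 4 = 0.
Discriminant: (-10)^2 - 4*(-3)*4 = 148.
Quadratic formula: p = (10 +/- sqrt(148)) / (-6).
So p = -sqrt(37)/3 - 5/3 ~= -3.6943 or p = -5/3 + sqrt(37)/3 ~= 0.3609.

p = -3.6943 or p = 0.3609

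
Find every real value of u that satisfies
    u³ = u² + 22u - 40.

Rearrange: u³ - u² - 22u + 40 = 0.
Possible rational roots are divisors of 40. Testing u = 4 gives 0, so (u - 4) is a factor.
Divide: u³ - u² - 22u + 40 = (u - 4)(u² + 3u - 10).
Factor the quadratic: u = 2 or u = -5.

u = -5 or u = 2 or u = 4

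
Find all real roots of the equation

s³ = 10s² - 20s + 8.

s = 0.5359 or s = 2 or s = 7.4641

Rearrange: s³ - 10s² + 20s - 8 = 0.
Possible rational roots are divisors of -8. Testing s = 2 gives 0, so (s - 2) is a factor.
Divide: s³ - 10s² + 20s - 8 = (s - 2)(s² - 8s + 4).
Apply the quadratic formula to s² - 8s + 4 = 0: s = (8 ± √48)/2, i.e. s ≈ 7.4641 or s ≈ 0.5359.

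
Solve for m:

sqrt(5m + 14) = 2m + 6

Square both sides: 5m + 14 = (2m + 6)^2.
Expand and rearrange: 4m^2 + 19m + 22 = 0.
Solving gives m = -2 or m = -2.75.
Check each candidate in the original equation:
  m = -2: sqrt(4) = 2, while 2m + 6 = 2 — valid.
  m = -2.75: sqrt(0.25) = 0.5, while 2m + 6 = 0.5 — valid.

m = -2.75 or m = -2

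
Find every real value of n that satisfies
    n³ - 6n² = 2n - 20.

n = -1.7417 or n = 2 or n = 5.7417

Rearrange: n³ - 6n² - 2n + 20 = 0.
Possible rational roots are divisors of 20. Testing n = 2 gives 0, so (n - 2) is a factor.
Divide: n³ - 6n² - 2n + 20 = (n - 2)(n² - 4n - 10).
Apply the quadratic formula to n² - 4n - 10 = 0: n = (4 ± √56)/2, i.e. n ≈ 5.7417 or n ≈ -1.7417.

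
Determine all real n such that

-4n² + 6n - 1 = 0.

n = 0.191 or n = 1.309

Discriminant: (6)² − 4·(-4)·(-1) = 20.
Quadratic formula: n = (-6 ± √20) / (-8).
So n = 3/4 - √(5)/4 ≈ 0.191 or n = √(5)/4 + 3/4 ≈ 1.309.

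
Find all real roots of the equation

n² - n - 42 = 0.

Factor: (n - 7)(n + 6) = 0.
So n = 7 or n = -6.

n = -6 or n = 7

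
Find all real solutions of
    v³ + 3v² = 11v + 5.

v = -5 or v = -0.4142 or v = 2.4142

Rearrange: v³ + 3v² - 11v - 5 = 0.
Possible rational roots are divisors of -5. Testing v = -5 gives 0, so (v + 5) is a factor.
Divide: v³ + 3v² - 11v - 5 = (v + 5)(v² - 2v - 1).
Apply the quadratic formula to v² - 2v - 1 = 0: v = (2 ± √8)/2, i.e. v ≈ 2.4142 or v ≈ -0.4142.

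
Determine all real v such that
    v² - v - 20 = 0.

v = -4 or v = 5

Factor: (v + 4)(v - 5) = 0.
So v = -4 or v = 5.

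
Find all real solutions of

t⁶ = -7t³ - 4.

Let u = t³. The equation becomes u² + 7u + 4 = 0.
By the quadratic formula, u = -7/2 + √(33)/2 or u = -7/2 - √(33)/2.
t³ = -7/2 + √(33)/2 gives t = -∛(7/2 - √(33)/2) ≈ -0.8562.
t³ = -7/2 - √(33)/2 gives t = -∛(√(33)/2 + 7/2) ≈ -1.854.

t = -1.854 or t = -0.8562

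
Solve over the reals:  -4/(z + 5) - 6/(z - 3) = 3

Multiply both sides by (z + 5)(z - 3):
-4(z - 3) - 6(z + 5) = 3(z + 5)(z - 3).
Expand and collect terms: 3z² + 16z - 27 = 0.
By the quadratic formula, z = (-16 ± √580) / 6, so z ≈ 1.3472 or z ≈ -6.6805.
Neither value makes a denominator zero (z ≠ -5, z ≠ 3), so both are valid.

z = -6.6805 or z = 1.3472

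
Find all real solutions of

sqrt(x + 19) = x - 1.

x = 6

Square both sides: x + 19 = (x - 1)^2.
Expand and rearrange: x^2 - 3x - 18 = 0.
Solving gives x = 6 or x = -3.
Check each candidate in the original equation:
  x = 6: sqrt(25) = 5, while x - 1 = 5 — valid.
  x = -3: sqrt(16) = 4, while x - 1 = -4 — extraneous.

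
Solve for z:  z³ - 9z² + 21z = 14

Rearrange: z³ - 9z² + 21z - 14 = 0.
Possible rational roots are divisors of -14. Testing z = 2 gives 0, so (z - 2) is a factor.
Divide: z³ - 9z² + 21z - 14 = (z - 2)(z² - 7z + 7).
Apply the quadratic formula to z² - 7z + 7 = 0: z = (7 ± √21)/2, i.e. z ≈ 5.7913 or z ≈ 1.2087.

z = 1.2087 or z = 2 or z = 5.7913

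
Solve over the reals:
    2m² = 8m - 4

m = 0.5858 or m = 3.4142

Rearrange to standard form: 2m² - 8m + 4 = 0.
Discriminant: (-8)² − 4·2·4 = 32.
Quadratic formula: m = (8 ± √32) / 4.
So m = √(2) + 2 ≈ 3.4142 or m = 2 - √(2) ≈ 0.5858.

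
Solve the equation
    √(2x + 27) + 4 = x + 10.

Isolate the radical: √(2x + 27) = x + 6.
Square both sides: 2x + 27 = (x + 6)².
Expand and rearrange: x² + 10x + 9 = 0.
Solving gives x = -1 or x = -9.
Check each candidate in the original equation:
  x = -1: √(25) = 5, while x + 6 = 5 — valid.
  x = -9: √(9) = 3, while x + 6 = -3 — extraneous.

x = -1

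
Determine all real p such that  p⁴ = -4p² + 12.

p = -1.4142 or p = 1.4142

Let u = p². The equation becomes u² + 4u - 12 = 0.
Factor: (u + 6)(u - 2) = 0, so u = -6 or u = 2.
p² = -6 < 0 has no real solution.
p² = 2 gives p = ±√(2) ≈ ±1.4142.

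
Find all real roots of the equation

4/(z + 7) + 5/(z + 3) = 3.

z = -6.13 or z = -0.87

Multiply both sides by (z + 7)(z + 3):
4(z + 3) + 5(z + 7) = 3(z + 7)(z + 3).
Expand and collect terms: 3z² + 21z + 16 = 0.
By the quadratic formula, z = (-21 ± √249) / 6, so z ≈ -0.87 or z ≈ -6.13.
Neither value makes a denominator zero (z ≠ -7, z ≠ -3), so both are valid.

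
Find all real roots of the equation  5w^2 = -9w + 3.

Rearrange to standard form: 5w^2 + 9w - 3 = 0.
Discriminant: (9)^2 - 4*5*(-3) = 141.
Quadratic formula: w = (-9 +/- sqrt(141)) / 10.
So w = -9/10 + sqrt(141)/10 ~= 0.2874 or w = -sqrt(141)/10 - 9/10 ~= -2.0874.

w = -2.0874 or w = 0.2874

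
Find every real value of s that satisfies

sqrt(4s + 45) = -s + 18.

s = 9

Square both sides: 4s + 45 = (-s + 18)^2.
Expand and rearrange: s^2 - 40s + 279 = 0.
Solving gives s = 31 or s = 9.
Check each candidate in the original equation:
  s = 31: sqrt(169) = 13, while -s + 18 = -13 — extraneous.
  s = 9: sqrt(81) = 9, while -s + 18 = 9 — valid.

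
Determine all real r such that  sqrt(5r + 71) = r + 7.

r = 2

Square both sides: 5r + 71 = (r + 7)^2.
Expand and rearrange: r^2 + 9r - 22 = 0.
Solving gives r = 2 or r = -11.
Check each candidate in the original equation:
  r = 2: sqrt(81) = 9, while r + 7 = 9 — valid.
  r = -11: sqrt(16) = 4, while r + 7 = -4 — extraneous.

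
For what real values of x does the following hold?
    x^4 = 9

Let u = x^2. The equation becomes u^2 - 9 = 0.
Factor: (u + 3)(u - 3) = 0, so u = -3 or u = 3.
x^2 = -3 < 0 has no real solution.
x^2 = 3 gives x = +/-sqrt(3) ~= +/-1.7321.

x = -1.7321 or x = 1.7321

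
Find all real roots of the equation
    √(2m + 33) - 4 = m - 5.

m = 8

Isolate the radical: √(2m + 33) = m - 1.
Square both sides: 2m + 33 = (m - 1)².
Expand and rearrange: m² - 4m - 32 = 0.
Solving gives m = 8 or m = -4.
Check each candidate in the original equation:
  m = 8: √(49) = 7, while m - 1 = 7 — valid.
  m = -4: √(25) = 5, while m - 1 = -5 — extraneous.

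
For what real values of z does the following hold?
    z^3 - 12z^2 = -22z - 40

z = -1.099 or z = 4 or z = 9.099

Rearrange: z^3 - 12z^2 + 22z + 40 = 0.
Possible rational roots are divisors of 40. Testing z = 4 gives 0, so (z - 4) is a factor.
Divide: z^3 - 12z^2 + 22z + 40 = (z - 4)(z^2 - 8z - 10).
Apply the quadratic formula to z^2 - 8z - 10 = 0: z = (8 +/- sqrt(104))/2, i.e. z ~= 9.099 or z ~= -1.099.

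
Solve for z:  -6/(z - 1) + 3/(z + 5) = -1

z = -6.6847 or z = 5.6847

Multiply both sides by (z - 1)(z + 5):
-6(z + 5) + 3(z - 1) = -(z - 1)(z + 5).
Expand and collect terms: -z^2 - z + 38 = 0.
By the quadratic formula, z = (1 +/- sqrt(153)) / -2, so z ~= -6.6847 or z ~= 5.6847.
Neither value makes a denominator zero (z != 1, z != -5), so both are valid.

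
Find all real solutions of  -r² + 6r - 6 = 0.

Discriminant: (6)² − 4·(-1)·(-6) = 12.
Quadratic formula: r = (-6 ± √12) / (-2).
So r = 3 - √(3) ≈ 1.2679 or r = √(3) + 3 ≈ 4.7321.

r = 1.2679 or r = 4.7321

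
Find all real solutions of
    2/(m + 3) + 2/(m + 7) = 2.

Multiply both sides by (m + 3)(m + 7):
2(m + 7) + 2(m + 3) = 2(m + 3)(m + 7).
Expand and collect terms: 2m² + 16m + 22 = 0.
By the quadratic formula, m = (-16 ± √80) / 4, so m ≈ -1.7639 or m ≈ -6.2361.
Neither value makes a denominator zero (m ≠ -3, m ≠ -7), so both are valid.

m = -6.2361 or m = -1.7639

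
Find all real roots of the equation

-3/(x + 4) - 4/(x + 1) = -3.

Multiply both sides by (x + 4)(x + 1):
-3(x + 1) - 4(x + 4) = -3(x + 4)(x + 1).
Expand and collect terms: -3x² - 8x + 7 = 0.
By the quadratic formula, x = (8 ± √148) / -6, so x ≈ -3.3609 or x ≈ 0.6943.
Neither value makes a denominator zero (x ≠ -4, x ≠ -1), so both are valid.

x = -3.3609 or x = 0.6943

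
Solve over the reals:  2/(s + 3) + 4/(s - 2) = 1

Multiply both sides by (s + 3)(s - 2):
2(s - 2) + 4(s + 3) = (s + 3)(s - 2).
Expand and collect terms: s^2 - 5s - 14 = 0.
Factor or apply the quadratic formula: s = 7 or s = -2.
Neither value makes a denominator zero (s != -3, s != 2), so both are valid.

s = -2 or s = 7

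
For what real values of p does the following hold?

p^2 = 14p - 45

Bring every term to one side: p^2 - 14p + 45 = 0.
Factor: (p - 5)(p - 9) = 0.
So p = 5 or p = 9.

p = 5 or p = 9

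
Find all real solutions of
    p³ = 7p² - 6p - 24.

p = -1.3723 or p = 4 or p = 4.3723

Rearrange: p³ - 7p² + 6p + 24 = 0.
Possible rational roots are divisors of 24. Testing p = 4 gives 0, so (p - 4) is a factor.
Divide: p³ - 7p² + 6p + 24 = (p - 4)(p² - 3p - 6).
Apply the quadratic formula to p² - 3p - 6 = 0: p = (3 ± √33)/2, i.e. p ≈ 4.3723 or p ≈ -1.3723.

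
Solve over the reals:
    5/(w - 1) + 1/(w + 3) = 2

Multiply both sides by (w - 1)(w + 3):
5(w + 3) + (w - 1) = 2(w - 1)(w + 3).
Expand and collect terms: 2w^2 - 2w - 20 = 0.
By the quadratic formula, w = (2 +/- sqrt(164)) / 4, so w ~= 3.7016 or w ~= -2.7016.
Neither value makes a denominator zero (w != 1, w != -3), so both are valid.

w = -2.7016 or w = 3.7016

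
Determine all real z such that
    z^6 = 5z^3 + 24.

z = -1.4422 or z = 2

Let u = z^3. The equation becomes u^2 - 5u - 24 = 0.
Factor: (u + 3)(u - 8) = 0, so u = -3 or u = 8.
z^3 = -3 gives z = -(3)^(1/3) ~= -1.4422.
z^3 = 8 gives z = 2.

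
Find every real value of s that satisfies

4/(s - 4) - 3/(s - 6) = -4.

s = 3.212 or s = 6.538

Multiply both sides by (s - 4)(s - 6):
4(s - 6) - 3(s - 4) = -4(s - 4)(s - 6).
Expand and collect terms: -4s² + 39s - 84 = 0.
By the quadratic formula, s = (-39 ± √177) / -8, so s ≈ 3.212 or s ≈ 6.538.
Neither value makes a denominator zero (s ≠ 4, s ≠ 6), so both are valid.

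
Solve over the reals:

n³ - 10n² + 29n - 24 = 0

n = 1.4384 or n = 3 or n = 5.5616

Possible rational roots are divisors of -24. Testing n = 3 gives 0, so (n - 3) is a factor.
Divide: n³ - 10n² + 29n - 24 = (n - 3)(n² - 7n + 8).
Apply the quadratic formula to n² - 7n + 8 = 0: n = (7 ± √17)/2, i.e. n ≈ 5.5616 or n ≈ 1.4384.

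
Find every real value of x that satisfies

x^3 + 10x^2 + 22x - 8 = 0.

Possible rational roots are divisors of -8. Testing x = -4 gives 0, so (x + 4) is a factor.
Divide: x^3 + 10x^2 + 22x - 8 = (x + 4)(x^2 + 6x - 2).
Apply the quadratic formula to x^2 + 6x - 2 = 0: x = (-6 +/- sqrt(44))/2, i.e. x ~= 0.3166 or x ~= -6.3166.

x = -6.3166 or x = -4 or x = 0.3166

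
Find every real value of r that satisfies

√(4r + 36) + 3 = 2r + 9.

r = 0

Isolate the radical: √(4r + 36) = 2r + 6.
Square both sides: 4r + 36 = (2r + 6)².
Expand and rearrange: 4r² + 20r = 0.
Solving gives r = 0 or r = -5.
Check each candidate in the original equation:
  r = 0: √(36) = 6, while 2r + 6 = 6 — valid.
  r = -5: √(16) = 4, while 2r + 6 = -4 — extraneous.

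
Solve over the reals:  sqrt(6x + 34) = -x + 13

Square both sides: 6x + 34 = (-x + 13)^2.
Expand and rearrange: x^2 - 32x + 135 = 0.
Solving gives x = 27 or x = 5.
Check each candidate in the original equation:
  x = 27: sqrt(196) = 14, while -x + 13 = -14 — extraneous.
  x = 5: sqrt(64) = 8, while -x + 13 = 8 — valid.

x = 5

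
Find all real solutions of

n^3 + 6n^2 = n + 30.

n = -5 or n = -3 or n = 2

Rearrange: n^3 + 6n^2 - n - 30 = 0.
Possible rational roots are divisors of -30. Testing n = -5 gives 0, so (n + 5) is a factor.
Divide: n^3 + 6n^2 - n - 30 = (n + 5)(n^2 + n - 6).
Factor the quadratic: n = 2 or n = -3.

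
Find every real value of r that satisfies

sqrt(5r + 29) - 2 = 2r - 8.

r = 7

Isolate the radical: sqrt(5r + 29) = 2r - 6.
Square both sides: 5r + 29 = (2r - 6)^2.
Expand and rearrange: 4r^2 - 29r + 7 = 0.
Solving gives r = 7 or r = 0.25.
Check each candidate in the original equation:
  r = 7: sqrt(64) = 8, while 2r - 6 = 8 — valid.
  r = 0.25: sqrt(30.25) = 5.5, while 2r - 6 = -5.5 — extraneous.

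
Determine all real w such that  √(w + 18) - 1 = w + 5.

w = -2

Isolate the radical: √(w + 18) = w + 6.
Square both sides: w + 18 = (w + 6)².
Expand and rearrange: w² + 11w + 18 = 0.
Solving gives w = -2 or w = -9.
Check each candidate in the original equation:
  w = -2: √(16) = 4, while w + 6 = 4 — valid.
  w = -9: √(9) = 3, while w + 6 = -3 — extraneous.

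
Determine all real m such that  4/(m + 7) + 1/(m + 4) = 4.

m = -6.1061 or m = -3.6439

Multiply both sides by (m + 7)(m + 4):
4(m + 4) + (m + 7) = 4(m + 7)(m + 4).
Expand and collect terms: 4m² + 39m + 89 = 0.
By the quadratic formula, m = (-39 ± √97) / 8, so m ≈ -3.6439 or m ≈ -6.1061.
Neither value makes a denominator zero (m ≠ -7, m ≠ -4), so both are valid.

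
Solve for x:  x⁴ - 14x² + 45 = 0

x = -3 or x = -2.2361 or x = 2.2361 or x = 3

Let u = x². The equation becomes u² - 14u + 45 = 0.
Factor: (u - 5)(u - 9) = 0, so u = 5 or u = 9.
x² = 5 gives x = ±√(5) ≈ ±2.2361.
x² = 9 gives x = ±3.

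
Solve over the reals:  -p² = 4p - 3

Rearrange to standard form: -p² - 4p + 3 = 0.
Discriminant: (-4)² − 4·(-1)·3 = 28.
Quadratic formula: p = (4 ± √28) / (-2).
So p = -√(7) - 2 ≈ -4.6458 or p = -2 + √(7) ≈ 0.6458.

p = -4.6458 or p = 0.6458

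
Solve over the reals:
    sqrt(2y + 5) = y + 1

y = 2

Square both sides: 2y + 5 = (y + 1)^2.
Expand and rearrange: y^2 - 4 = 0.
Solving gives y = 2 or y = -2.
Check each candidate in the original equation:
  y = 2: sqrt(9) = 3, while y + 1 = 3 — valid.
  y = -2: sqrt(1) = 1, while y + 1 = -1 — extraneous.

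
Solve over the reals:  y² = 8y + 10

Rearrange to standard form: y² - 8y - 10 = 0.
Discriminant: (-8)² − 4·1·(-10) = 104.
Quadratic formula: y = (8 ± √104) / 2.
So y = 4 + √(26) ≈ 9.099 or y = 4 - √(26) ≈ -1.099.

y = -1.099 or y = 9.099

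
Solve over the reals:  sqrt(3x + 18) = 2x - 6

Square both sides: 3x + 18 = (2x - 6)^2.
Expand and rearrange: 4x^2 - 27x + 18 = 0.
Solving gives x = 6 or x = 0.75.
Check each candidate in the original equation:
  x = 6: sqrt(36) = 6, while 2x - 6 = 6 — valid.
  x = 0.75: sqrt(20.25) = 4.5, while 2x - 6 = -4.5 — extraneous.

x = 6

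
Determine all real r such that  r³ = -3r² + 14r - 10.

Rearrange: r³ + 3r² - 14r + 10 = 0.
Possible rational roots are divisors of 10. Testing r = 1 gives 0, so (r - 1) is a factor.
Divide: r³ + 3r² - 14r + 10 = (r - 1)(r² + 4r - 10).
Apply the quadratic formula to r² + 4r - 10 = 0: r = (-4 ± √56)/2, i.e. r ≈ 1.7417 or r ≈ -5.7417.

r = -5.7417 or r = 1 or r = 1.7417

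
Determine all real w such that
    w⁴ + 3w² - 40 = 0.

Let u = w². The equation becomes u² + 3u - 40 = 0.
Factor: (u + 8)(u - 5) = 0, so u = -8 or u = 5.
w² = -8 < 0 has no real solution.
w² = 5 gives w = ±√(5) ≈ ±2.2361.

w = -2.2361 or w = 2.2361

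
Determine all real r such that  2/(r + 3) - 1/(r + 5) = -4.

r = -4.6404 or r = -3.6096

Multiply both sides by (r + 3)(r + 5):
2(r + 5) - (r + 3) = -4(r + 3)(r + 5).
Expand and collect terms: -4r² - 33r - 67 = 0.
By the quadratic formula, r = (33 ± √17) / -8, so r ≈ -4.6404 or r ≈ -3.6096.
Neither value makes a denominator zero (r ≠ -3, r ≠ -5), so both are valid.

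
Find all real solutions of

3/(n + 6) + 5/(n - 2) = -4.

n = -6.873 or n = 0.873

Multiply both sides by (n + 6)(n - 2):
3(n - 2) + 5(n + 6) = -4(n + 6)(n - 2).
Expand and collect terms: -4n² - 24n + 24 = 0.
By the quadratic formula, n = (24 ± √960) / -8, so n ≈ -6.873 or n ≈ 0.873.
Neither value makes a denominator zero (n ≠ -6, n ≠ 2), so both are valid.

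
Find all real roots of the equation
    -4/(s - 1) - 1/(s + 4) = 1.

Multiply both sides by (s - 1)(s + 4):
-4(s + 4) - (s - 1) = (s - 1)(s + 4).
Expand and collect terms: s² + 8s + 11 = 0.
By the quadratic formula, s = (-8 ± √20) / 2, so s ≈ -1.7639 or s ≈ -6.2361.
Neither value makes a denominator zero (s ≠ 1, s ≠ -4), so both are valid.

s = -6.2361 or s = -1.7639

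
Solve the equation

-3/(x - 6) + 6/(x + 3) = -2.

x = -5.658 or x = 7.158

Multiply both sides by (x - 6)(x + 3):
-3(x + 3) + 6(x - 6) = -2(x - 6)(x + 3).
Expand and collect terms: -2x² + 3x + 81 = 0.
By the quadratic formula, x = (-3 ± √657) / -4, so x ≈ -5.658 or x ≈ 7.158.
Neither value makes a denominator zero (x ≠ 6, x ≠ -3), so both are valid.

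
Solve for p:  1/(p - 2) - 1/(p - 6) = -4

Multiply both sides by (p - 2)(p - 6):
(p - 6) - (p - 2) = -4(p - 2)(p - 6).
Expand and collect terms: -4p² + 32p - 44 = 0.
By the quadratic formula, p = (-32 ± √320) / -8, so p ≈ 1.7639 or p ≈ 6.2361.
Neither value makes a denominator zero (p ≠ 2, p ≠ 6), so both are valid.

p = 1.7639 or p = 6.2361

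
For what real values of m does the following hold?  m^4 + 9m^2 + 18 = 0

Let u = m^2. The equation becomes u^2 + 9u + 18 = 0.
Factor: (u + 3)(u + 6) = 0, so u = -3 or u = -6.
m^2 = -3 < 0 has no real solution.
m^2 = -6 < 0 has no real solution.

No real solutions.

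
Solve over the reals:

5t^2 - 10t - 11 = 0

t = -0.7889 or t = 2.7889

Discriminant: (-10)^2 - 4*5*(-11) = 320.
Quadratic formula: t = (10 +/- sqrt(320)) / 10.
So t = 1 + 4*sqrt(5)/5 ~= 2.7889 or t = 1 - 4*sqrt(5)/5 ~= -0.7889.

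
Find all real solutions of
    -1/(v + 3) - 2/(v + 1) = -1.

v = -2.5616 or v = 1.5616

Multiply both sides by (v + 3)(v + 1):
-(v + 1) - 2(v + 3) = -(v + 3)(v + 1).
Expand and collect terms: -v^2 - v + 4 = 0.
By the quadratic formula, v = (1 +/- sqrt(17)) / -2, so v ~= -2.5616 or v ~= 1.5616.
Neither value makes a denominator zero (v != -3, v != -1), so both are valid.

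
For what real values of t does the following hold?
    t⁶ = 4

Let u = t³. The equation becomes u² - 4 = 0.
Factor: (u + 2)(u - 2) = 0, so u = -2 or u = 2.
t³ = -2 gives t = -∛(2) ≈ -1.2599.
t³ = 2 gives t = ∛(2) ≈ 1.2599.

t = -1.2599 or t = 1.2599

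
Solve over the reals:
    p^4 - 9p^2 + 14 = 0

p = -2.6458 or p = -1.4142 or p = 1.4142 or p = 2.6458

Let u = p^2. The equation becomes u^2 - 9u + 14 = 0.
Factor: (u - 7)(u - 2) = 0, so u = 7 or u = 2.
p^2 = 7 gives p = +/-sqrt(7) ~= +/-2.6458.
p^2 = 2 gives p = +/-sqrt(2) ~= +/-1.4142.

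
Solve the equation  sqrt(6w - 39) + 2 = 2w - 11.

Isolate the radical: sqrt(6w - 39) = 2w - 13.
Square both sides: 6w - 39 = (2w - 13)^2.
Expand and rearrange: 4w^2 - 58w + 208 = 0.
Solving gives w = 8 or w = 6.5.
Check each candidate in the original equation:
  w = 8: sqrt(9) = 3, while 2w - 13 = 3 — valid.
  w = 6.5: sqrt(0) = 0, while 2w - 13 = 0 — valid.

w = 6.5 or w = 8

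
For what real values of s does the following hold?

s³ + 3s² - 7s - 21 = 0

s = -3 or s = -2.6458 or s = 2.6458

Possible rational roots are divisors of -21. Testing s = -3 gives 0, so (s + 3) is a factor.
Divide: s³ + 3s² - 7s - 21 = (s + 3)(s² - 7).
Apply the quadratic formula to s² - 7 = 0: s = (0 ± √28)/2, i.e. s ≈ 2.6458 or s ≈ -2.6458.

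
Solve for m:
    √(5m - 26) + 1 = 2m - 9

m = 5.25 or m = 6

Isolate the radical: √(5m - 26) = 2m - 10.
Square both sides: 5m - 26 = (2m - 10)².
Expand and rearrange: 4m² - 45m + 126 = 0.
Solving gives m = 6 or m = 5.25.
Check each candidate in the original equation:
  m = 6: √(4) = 2, while 2m - 10 = 2 — valid.
  m = 5.25: √(0.25) = 0.5, while 2m - 10 = 0.5 — valid.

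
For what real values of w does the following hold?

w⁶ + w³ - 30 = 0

Let u = w³. The equation becomes u² + u - 30 = 0.
Factor: (u + 6)(u - 5) = 0, so u = -6 or u = 5.
w³ = -6 gives w = -∛(6) ≈ -1.8171.
w³ = 5 gives w = ∛(5) ≈ 1.71.

w = -1.8171 or w = 1.71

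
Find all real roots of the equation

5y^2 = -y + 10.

Rearrange to standard form: 5y^2 + y - 10 = 0.
Discriminant: (1)^2 - 4*5*(-10) = 201.
Quadratic formula: y = (-1 +/- sqrt(201)) / 10.
So y = -1/10 + sqrt(201)/10 ~= 1.3177 or y = -sqrt(201)/10 - 1/10 ~= -1.5177.

y = -1.5177 or y = 1.3177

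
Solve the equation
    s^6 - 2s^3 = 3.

s = -1 or s = 1.4422

Let u = s^3. The equation becomes u^2 - 2u - 3 = 0.
Factor: (u - 3)(u + 1) = 0, so u = 3 or u = -1.
s^3 = 3 gives s = (3)^(1/3) ~= 1.4422.
s^3 = -1 gives s = -1.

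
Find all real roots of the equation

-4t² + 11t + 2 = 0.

Discriminant: (11)² − 4·(-4)·2 = 153.
Quadratic formula: t = (-11 ± √153) / (-8).
So t = 11/8 - 3·√(17)/8 ≈ -0.1712 or t = 11/8 + 3·√(17)/8 ≈ 2.9212.

t = -0.1712 or t = 2.9212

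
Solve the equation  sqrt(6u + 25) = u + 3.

Square both sides: 6u + 25 = (u + 3)^2.
Expand and rearrange: u^2 - 16 = 0.
Solving gives u = 4 or u = -4.
Check each candidate in the original equation:
  u = 4: sqrt(49) = 7, while u + 3 = 7 — valid.
  u = -4: sqrt(1) = 1, while u + 3 = -1 — extraneous.

u = 4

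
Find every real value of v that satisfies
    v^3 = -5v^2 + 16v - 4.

v = -7.2749 or v = 0.2749 or v = 2

Rearrange: v^3 + 5v^2 - 16v + 4 = 0.
Possible rational roots are divisors of 4. Testing v = 2 gives 0, so (v - 2) is a factor.
Divide: v^3 + 5v^2 - 16v + 4 = (v - 2)(v^2 + 7v - 2).
Apply the quadratic formula to v^2 + 7v - 2 = 0: v = (-7 +/- sqrt(57))/2, i.e. v ~= 0.2749 or v ~= -7.2749.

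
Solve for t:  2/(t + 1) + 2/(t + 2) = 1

Multiply both sides by (t + 1)(t + 2):
2(t + 2) + 2(t + 1) = (t + 1)(t + 2).
Expand and collect terms: t^2 - t - 4 = 0.
By the quadratic formula, t = (1 +/- sqrt(17)) / 2, so t ~= 2.5616 or t ~= -1.5616.
Neither value makes a denominator zero (t != -1, t != -2), so both are valid.

t = -1.5616 or t = 2.5616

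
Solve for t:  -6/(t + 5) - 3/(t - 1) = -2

Multiply both sides by (t + 5)(t - 1):
-6(t - 1) - 3(t + 5) = -2(t + 5)(t - 1).
Expand and collect terms: -2t² + t + 19 = 0.
By the quadratic formula, t = (-1 ± √153) / -4, so t ≈ -2.8423 or t ≈ 3.3423.
Neither value makes a denominator zero (t ≠ -5, t ≠ 1), so both are valid.

t = -2.8423 or t = 3.3423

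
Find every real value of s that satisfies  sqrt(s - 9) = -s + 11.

Square both sides: s - 9 = (-s + 11)^2.
Expand and rearrange: s^2 - 23s + 130 = 0.
Solving gives s = 13 or s = 10.
Check each candidate in the original equation:
  s = 13: sqrt(4) = 2, while -s + 11 = -2 — extraneous.
  s = 10: sqrt(1) = 1, while -s + 11 = 1 — valid.

s = 10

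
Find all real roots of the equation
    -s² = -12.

s = -3.4641 or s = 3.4641

Rearrange to standard form: -s² + 12 = 0.
Discriminant: (0)² − 4·(-1)·12 = 48.
Quadratic formula: s = (0 ± √48) / (-2).
So s = -2·√(3) ≈ -3.4641 or s = 2·√(3) ≈ 3.4641.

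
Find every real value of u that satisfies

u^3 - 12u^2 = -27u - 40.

u = -1 or u = 5 or u = 8

Rearrange: u^3 - 12u^2 + 27u + 40 = 0.
Possible rational roots are divisors of 40. Testing u = 5 gives 0, so (u - 5) is a factor.
Divide: u^3 - 12u^2 + 27u + 40 = (u - 5)(u^2 - 7u - 8).
Factor the quadratic: u = 8 or u = -1.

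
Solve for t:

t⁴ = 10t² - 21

Let u = t². The equation becomes u² - 10u + 21 = 0.
Factor: (u - 7)(u - 3) = 0, so u = 7 or u = 3.
t² = 7 gives t = ±√(7) ≈ ±2.6458.
t² = 3 gives t = ±√(3) ≈ ±1.7321.

t = -2.6458 or t = -1.7321 or t = 1.7321 or t = 2.6458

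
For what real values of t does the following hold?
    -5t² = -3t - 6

t = -0.8358 or t = 1.4358

Rearrange to standard form: -5t² + 3t + 6 = 0.
Discriminant: (3)² − 4·(-5)·6 = 129.
Quadratic formula: t = (-3 ± √129) / (-10).
So t = 3/10 - √(129)/10 ≈ -0.8358 or t = 3/10 + √(129)/10 ≈ 1.4358.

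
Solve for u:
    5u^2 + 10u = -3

u = -1.6325 or u = -0.3675

Rearrange to standard form: 5u^2 + 10u + 3 = 0.
Discriminant: (10)^2 - 4*5*3 = 40.
Quadratic formula: u = (-10 +/- sqrt(40)) / 10.
So u = -1 + sqrt(10)/5 ~= -0.3675 or u = -1 - sqrt(10)/5 ~= -1.6325.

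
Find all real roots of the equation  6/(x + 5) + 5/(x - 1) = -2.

x = -9 or x = -0.5

Multiply both sides by (x + 5)(x - 1):
6(x - 1) + 5(x + 5) = -2(x + 5)(x - 1).
Expand and collect terms: -2x^2 - 19x - 9 = 0.
Factor or apply the quadratic formula: x = -9 or x = -0.5.
Neither value makes a denominator zero (x != -5, x != 1), so both are valid.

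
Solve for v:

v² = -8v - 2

v = -7.7417 or v = -0.2583

Rearrange to standard form: v² + 8v + 2 = 0.
Discriminant: (8)² − 4·1·2 = 56.
Quadratic formula: v = (-8 ± √56) / 2.
So v = -4 + √(14) ≈ -0.2583 or v = -4 - √(14) ≈ -7.7417.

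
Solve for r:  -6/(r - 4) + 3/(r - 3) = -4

r = 2.6439 or r = 5.1061

Multiply both sides by (r - 4)(r - 3):
-6(r - 3) + 3(r - 4) = -4(r - 4)(r - 3).
Expand and collect terms: -4r² + 31r - 54 = 0.
By the quadratic formula, r = (-31 ± √97) / -8, so r ≈ 2.6439 or r ≈ 5.1061.
Neither value makes a denominator zero (r ≠ 4, r ≠ 3), so both are valid.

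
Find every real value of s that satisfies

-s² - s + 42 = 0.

s = -7 or s = 6

Factor: -1(s - 6)(s + 7) = 0.
So s = 6 or s = -7.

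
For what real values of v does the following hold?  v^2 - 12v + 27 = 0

v = 3 or v = 9

Factor: (v - 9)(v - 3) = 0.
So v = 9 or v = 3.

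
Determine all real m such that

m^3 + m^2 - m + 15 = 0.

Possible rational roots are divisors of 15. Testing m = -3 gives 0, so (m + 3) is a factor.
Divide: m^3 + m^2 - m + 15 = (m + 3)(m^2 - 2m + 5).
The quadratic m^2 - 2m + 5 has discriminant -16 < 0, so no further real roots.

m = -3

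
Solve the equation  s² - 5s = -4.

s = 1 or s = 4

Bring every term to one side: s² - 5s + 4 = 0.
Factor: (s - 1)(s - 4) = 0.
So s = 1 or s = 4.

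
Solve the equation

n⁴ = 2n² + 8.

n = -2 or n = 2

Let u = n². The equation becomes u² - 2u - 8 = 0.
Factor: (u + 2)(u - 4) = 0, so u = -2 or u = 4.
n² = -2 < 0 has no real solution.
n² = 4 gives n = ±2.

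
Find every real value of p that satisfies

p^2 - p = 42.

p = -6 or p = 7

Bring every term to one side: p^2 - p - 42 = 0.
Factor: (p + 6)(p - 7) = 0.
So p = -6 or p = 7.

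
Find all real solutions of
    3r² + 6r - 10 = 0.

Discriminant: (6)² − 4·3·(-10) = 156.
Quadratic formula: r = (-6 ± √156) / 6.
So r = -1 + √(39)/3 ≈ 1.0817 or r = -√(39)/3 - 1 ≈ -3.0817.

r = -3.0817 or r = 1.0817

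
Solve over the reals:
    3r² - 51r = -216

r = 8 or r = 9

Bring every term to one side: 3r² - 51r + 216 = 0.
Factor: 3(r - 9)(r - 8) = 0.
So r = 9 or r = 8.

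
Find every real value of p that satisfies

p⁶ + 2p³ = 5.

Let u = p³. The equation becomes u² + 2u - 5 = 0.
By the quadratic formula, u = -1 + √(6) or u = -√(6) - 1.
p³ = -1 + √(6) gives p = ∛(-1 + √(6)) ≈ 1.1317.
p³ = -√(6) - 1 gives p = -∛(1 + √(6)) ≈ -1.511.

p = -1.511 or p = 1.1317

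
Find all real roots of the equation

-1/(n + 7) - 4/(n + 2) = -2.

n = -6.6504 or n = 0.1504

Multiply both sides by (n + 7)(n + 2):
-(n + 2) - 4(n + 7) = -2(n + 7)(n + 2).
Expand and collect terms: -2n² - 13n + 2 = 0.
By the quadratic formula, n = (13 ± √185) / -4, so n ≈ -6.6504 or n ≈ 0.1504.
Neither value makes a denominator zero (n ≠ -7, n ≠ -2), so both are valid.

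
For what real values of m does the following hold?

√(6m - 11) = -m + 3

Square both sides: 6m - 11 = (-m + 3)².
Expand and rearrange: m² - 12m + 20 = 0.
Solving gives m = 10 or m = 2.
Check each candidate in the original equation:
  m = 10: √(49) = 7, while -m + 3 = -7 — extraneous.
  m = 2: √(1) = 1, while -m + 3 = 1 — valid.

m = 2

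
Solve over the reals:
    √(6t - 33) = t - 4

Square both sides: 6t - 33 = (t - 4)².
Expand and rearrange: t² - 14t + 49 = 0.
This gives the repeated root t = 7.
Check in the original equation:
  t = 7: √(9) = 3, while t - 4 = 3 — valid.

t = 7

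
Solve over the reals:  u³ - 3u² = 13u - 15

u = -3 or u = 1 or u = 5

Rearrange: u³ - 3u² - 13u + 15 = 0.
Possible rational roots are divisors of 15. Testing u = 5 gives 0, so (u - 5) is a factor.
Divide: u³ - 3u² - 13u + 15 = (u - 5)(u² + 2u - 3).
Factor the quadratic: u = 1 or u = -3.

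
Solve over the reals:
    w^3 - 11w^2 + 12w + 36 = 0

Possible rational roots are divisors of 36. Testing w = 3 gives 0, so (w - 3) is a factor.
Divide: w^3 - 11w^2 + 12w + 36 = (w - 3)(w^2 - 8w - 12).
Apply the quadratic formula to w^2 - 8w - 12 = 0: w = (8 +/- sqrt(112))/2, i.e. w ~= 9.2915 or w ~= -1.2915.

w = -1.2915 or w = 3 or w = 9.2915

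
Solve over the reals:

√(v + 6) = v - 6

Square both sides: v + 6 = (v - 6)².
Expand and rearrange: v² - 13v + 30 = 0.
Solving gives v = 10 or v = 3.
Check each candidate in the original equation:
  v = 10: √(16) = 4, while v - 6 = 4 — valid.
  v = 3: √(9) = 3, while v - 6 = -3 — extraneous.

v = 10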